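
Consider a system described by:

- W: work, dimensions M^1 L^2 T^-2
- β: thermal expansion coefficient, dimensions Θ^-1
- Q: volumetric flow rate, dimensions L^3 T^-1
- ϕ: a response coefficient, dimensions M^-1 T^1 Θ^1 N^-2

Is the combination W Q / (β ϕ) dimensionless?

Sum the exponent of each base dimension across the product:
  M: [W]_M − [β]_M + [Q]_M − [ϕ]_M = (1) − (0) + (0) − (-1) = 2
  L: [W]_L − [β]_L + [Q]_L − [ϕ]_L = (2) − (0) + (3) − (0) = 5
  T: [W]_T − [β]_T + [Q]_T − [ϕ]_T = (-2) − (0) + (-1) − (1) = -4
  Θ: [W]_Θ − [β]_Θ + [Q]_Θ − [ϕ]_Θ = (0) − (-1) + (0) − (1) = 0
  N: [W]_N − [β]_N + [Q]_N − [ϕ]_N = (0) − (0) + (0) − (-2) = 2
Net dimensions [M² L⁵ T⁻⁴ N²] ≠ [1] — not dimensionless.

no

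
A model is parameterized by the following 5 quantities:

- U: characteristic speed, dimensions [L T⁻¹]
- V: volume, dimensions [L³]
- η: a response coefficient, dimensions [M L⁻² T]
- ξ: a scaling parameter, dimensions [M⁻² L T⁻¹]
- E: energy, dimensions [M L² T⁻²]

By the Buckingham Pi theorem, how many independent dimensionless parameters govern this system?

2

There are 5 variables and 3 base dimensions (M, L, T).
The dimension matrix has rank 3.
Independent dimensionless groups: 5 − 3 = 2.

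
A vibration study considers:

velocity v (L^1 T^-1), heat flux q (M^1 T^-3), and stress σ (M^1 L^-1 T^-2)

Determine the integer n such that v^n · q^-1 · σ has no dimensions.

1

Balance the L exponent: (1)·n from v, plus −(0) + (-1) = -1 from the rest, must sum to zero.
n − 1 = 0, so n = 1.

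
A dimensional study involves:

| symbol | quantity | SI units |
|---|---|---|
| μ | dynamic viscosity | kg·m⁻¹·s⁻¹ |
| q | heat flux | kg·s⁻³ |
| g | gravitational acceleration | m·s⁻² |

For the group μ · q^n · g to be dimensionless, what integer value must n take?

-1

Balance the M exponent: (1)·n from q, plus (1) + (0) = 1 from the rest, must sum to zero.
n + 1 = 0, so n = -1.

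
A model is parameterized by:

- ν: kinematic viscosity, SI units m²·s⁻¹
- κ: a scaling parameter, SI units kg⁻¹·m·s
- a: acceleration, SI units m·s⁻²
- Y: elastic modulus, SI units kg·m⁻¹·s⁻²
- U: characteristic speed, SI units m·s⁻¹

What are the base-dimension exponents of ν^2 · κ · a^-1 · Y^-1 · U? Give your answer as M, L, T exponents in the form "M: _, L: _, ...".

Collect each base-dimension exponent across the product:
  M: 2·(0) + (-1) − (0) − (1) + (0) = -2
  L: 2·(2) + (1) − (1) − (-1) + (1) = 6
  T: 2·(-1) + (1) − (-2) − (-2) + (-1) = 2
So the dimensions are [M⁻² L⁶ T²].

M: -2, L: 6, T: 2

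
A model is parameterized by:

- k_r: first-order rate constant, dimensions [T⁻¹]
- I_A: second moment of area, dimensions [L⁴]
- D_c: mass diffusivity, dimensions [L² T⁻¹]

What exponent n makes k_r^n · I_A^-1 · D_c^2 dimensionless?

-2

Balance the T exponent: (-1)·n from k_r, plus −(0) + 2·(-1) = -2 from the rest, must sum to zero.
−n − 2 = 0, so n = -2.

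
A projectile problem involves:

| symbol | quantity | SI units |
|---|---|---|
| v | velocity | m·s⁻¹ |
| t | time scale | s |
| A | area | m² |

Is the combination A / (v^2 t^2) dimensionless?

yes

Sum the exponent of each base dimension across the product:
  M: −2·[v]_M − 2·[t]_M + [A]_M = −2·(0) − 2·(0) + (0) = 0
  L: −2·[v]_L − 2·[t]_L + [A]_L = −2·(1) − 2·(0) + (2) = 0
  T: −2·[v]_T − 2·[t]_T + [A]_T = −2·(-1) − 2·(1) + (0) = 0
All base exponents vanish — dimensionless.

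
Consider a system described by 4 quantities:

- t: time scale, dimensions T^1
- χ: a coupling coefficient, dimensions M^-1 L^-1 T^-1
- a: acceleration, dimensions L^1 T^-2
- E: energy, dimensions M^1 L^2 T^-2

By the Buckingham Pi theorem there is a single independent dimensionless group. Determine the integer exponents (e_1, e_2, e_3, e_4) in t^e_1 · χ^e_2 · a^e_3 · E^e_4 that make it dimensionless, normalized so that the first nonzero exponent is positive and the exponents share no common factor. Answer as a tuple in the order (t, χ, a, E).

(1, 1, -1, 1)

M: e_1·(0) + e_2·(-1) + e_3·(0) + e_4·(1) = 0
L: e_1·(0) + e_2·(-1) + e_3·(1) + e_4·(2) = 0
T: e_1·(1) + e_2·(-1) + e_3·(-2) + e_4·(-2) = 0
Solving this homogeneous linear system for the smallest-integer solution (first nonzero entry positive) gives (1, 1, -1, 1).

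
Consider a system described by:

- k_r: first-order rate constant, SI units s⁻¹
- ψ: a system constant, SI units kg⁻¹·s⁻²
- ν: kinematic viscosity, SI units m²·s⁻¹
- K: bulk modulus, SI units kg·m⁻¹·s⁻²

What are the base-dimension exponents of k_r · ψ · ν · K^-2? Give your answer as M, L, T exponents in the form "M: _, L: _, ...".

M: -3, L: 4, T: 0

Collect each base-dimension exponent across the product:
  M: (0) + (-1) + (0) − 2·(1) = -3
  L: (0) + (0) + (2) − 2·(-1) = 4
  T: (-1) + (-2) + (-1) − 2·(-2) = 0
So the dimensions are [M⁻³ L⁴].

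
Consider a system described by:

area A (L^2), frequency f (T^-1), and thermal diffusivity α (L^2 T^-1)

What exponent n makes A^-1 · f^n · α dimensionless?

Balance the T exponent: (-1)·n from f, plus −(0) + (-1) = -1 from the rest, must sum to zero.
−n − 1 = 0, so n = -1.

-1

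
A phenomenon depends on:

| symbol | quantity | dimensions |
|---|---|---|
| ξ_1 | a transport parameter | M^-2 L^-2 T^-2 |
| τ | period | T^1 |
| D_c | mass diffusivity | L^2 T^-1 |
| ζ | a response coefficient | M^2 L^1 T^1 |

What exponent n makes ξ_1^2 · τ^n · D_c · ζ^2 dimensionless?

3

Balance the T exponent: (1)·n from τ, plus 2·(-2) + (-1) + 2·(1) = -3 from the rest, must sum to zero.
n − 3 = 0, so n = 3.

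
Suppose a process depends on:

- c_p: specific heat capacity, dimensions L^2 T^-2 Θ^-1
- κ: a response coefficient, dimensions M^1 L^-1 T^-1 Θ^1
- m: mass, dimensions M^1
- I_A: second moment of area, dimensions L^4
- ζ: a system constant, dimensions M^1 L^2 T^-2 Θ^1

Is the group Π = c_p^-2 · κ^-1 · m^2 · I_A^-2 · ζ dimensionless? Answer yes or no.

no

Sum the exponent of each base dimension across the product:
  M: −2·[c_p]_M − [κ]_M + 2·[m]_M − 2·[I_A]_M + [ζ]_M = −2·(0) − (1) + 2·(1) − 2·(0) + (1) = 2
  L: −2·[c_p]_L − [κ]_L + 2·[m]_L − 2·[I_A]_L + [ζ]_L = −2·(2) − (-1) + 2·(0) − 2·(4) + (2) = -9
  T: −2·[c_p]_T − [κ]_T + 2·[m]_T − 2·[I_A]_T + [ζ]_T = −2·(-2) − (-1) + 2·(0) − 2·(0) + (-2) = 3
  Θ: −2·[c_p]_Θ − [κ]_Θ + 2·[m]_Θ − 2·[I_A]_Θ + [ζ]_Θ = −2·(-1) − (1) + 2·(0) − 2·(0) + (1) = 2
Net dimensions [M² L⁻⁹ T³ Θ²] ≠ [1] — not dimensionless.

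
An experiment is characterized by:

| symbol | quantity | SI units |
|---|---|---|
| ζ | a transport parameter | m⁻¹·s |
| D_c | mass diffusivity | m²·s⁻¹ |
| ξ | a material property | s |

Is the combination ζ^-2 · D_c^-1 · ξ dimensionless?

yes

Sum the exponent of each base dimension across the product:
  L: −2·[ζ]_L − [D_c]_L + [ξ]_L = −2·(-1) − (2) + (0) = 0
  T: −2·[ζ]_T − [D_c]_T + [ξ]_T = −2·(1) − (-1) + (1) = 0
All base exponents vanish — dimensionless.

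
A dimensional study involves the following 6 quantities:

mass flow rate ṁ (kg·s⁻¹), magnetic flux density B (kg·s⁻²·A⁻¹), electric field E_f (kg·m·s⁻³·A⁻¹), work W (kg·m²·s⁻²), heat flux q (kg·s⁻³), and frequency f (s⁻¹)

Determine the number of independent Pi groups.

There are 6 variables and 4 base dimensions (M, L, T, I).
The dimension matrix has rank 4.
Independent dimensionless groups: 6 − 4 = 2.

2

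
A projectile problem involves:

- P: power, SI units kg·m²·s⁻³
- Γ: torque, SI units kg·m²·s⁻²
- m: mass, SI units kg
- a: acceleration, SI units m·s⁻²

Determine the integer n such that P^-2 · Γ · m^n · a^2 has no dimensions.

1

Balance the M exponent: (1)·n from m, plus −2·(1) + (1) + 2·(0) = -1 from the rest, must sum to zero.
n − 1 = 0, so n = 1.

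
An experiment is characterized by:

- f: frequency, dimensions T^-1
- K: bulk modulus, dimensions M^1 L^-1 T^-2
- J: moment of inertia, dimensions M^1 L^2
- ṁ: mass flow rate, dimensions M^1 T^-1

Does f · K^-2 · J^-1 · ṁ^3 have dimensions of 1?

yes

Sum the exponent of each base dimension across the product:
  M: [f]_M − 2·[K]_M − [J]_M + 3·[ṁ]_M = (0) − 2·(1) − (1) + 3·(1) = 0
  L: [f]_L − 2·[K]_L − [J]_L + 3·[ṁ]_L = (0) − 2·(-1) − (2) + 3·(0) = 0
  T: [f]_T − 2·[K]_T − [J]_T + 3·[ṁ]_T = (-1) − 2·(-2) − (0) + 3·(-1) = 0
All base exponents vanish — dimensionless.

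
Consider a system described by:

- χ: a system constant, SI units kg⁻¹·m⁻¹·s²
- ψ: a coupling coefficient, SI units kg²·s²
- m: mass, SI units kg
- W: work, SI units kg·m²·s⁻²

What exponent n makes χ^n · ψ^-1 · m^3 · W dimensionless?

2

Balance the M exponent: (-1)·n from χ, plus −(2) + 3·(1) + (1) = 2 from the rest, must sum to zero.
−n + 2 = 0, so n = 2.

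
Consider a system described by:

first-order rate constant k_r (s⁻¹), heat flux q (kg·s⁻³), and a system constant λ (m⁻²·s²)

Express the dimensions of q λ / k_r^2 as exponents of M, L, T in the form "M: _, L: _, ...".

Collect each base-dimension exponent across the product:
  M: −2·(0) + (1) + (0) = 1
  L: −2·(0) + (0) + (-2) = -2
  T: −2·(-1) + (-3) + (2) = 1
So the dimensions are [M L⁻² T].

M: 1, L: -2, T: 1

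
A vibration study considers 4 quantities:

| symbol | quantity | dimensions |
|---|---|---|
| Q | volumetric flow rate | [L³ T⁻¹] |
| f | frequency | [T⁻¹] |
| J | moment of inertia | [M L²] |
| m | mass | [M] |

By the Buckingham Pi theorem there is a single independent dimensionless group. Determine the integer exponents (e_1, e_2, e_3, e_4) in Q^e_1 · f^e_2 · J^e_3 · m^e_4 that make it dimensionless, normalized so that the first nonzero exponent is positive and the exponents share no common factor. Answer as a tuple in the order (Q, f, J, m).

(2, -2, -3, 3)

M: e_1·(0) + e_2·(0) + e_3·(1) + e_4·(1) = 0
L: e_1·(3) + e_2·(0) + e_3·(2) + e_4·(0) = 0
T: e_1·(-1) + e_2·(-1) + e_3·(0) + e_4·(0) = 0
Solving this homogeneous linear system for the smallest-integer solution (first nonzero entry positive) gives (2, -2, -3, 3).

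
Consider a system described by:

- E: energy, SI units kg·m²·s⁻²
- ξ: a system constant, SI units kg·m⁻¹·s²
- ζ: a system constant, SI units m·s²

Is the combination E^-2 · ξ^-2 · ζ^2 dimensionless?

no

Sum the exponent of each base dimension across the product:
  M: −2·[E]_M − 2·[ξ]_M + 2·[ζ]_M = −2·(1) − 2·(1) + 2·(0) = -4
  L: −2·[E]_L − 2·[ξ]_L + 2·[ζ]_L = −2·(2) − 2·(-1) + 2·(1) = 0
  T: −2·[E]_T − 2·[ξ]_T + 2·[ζ]_T = −2·(-2) − 2·(2) + 2·(2) = 4
Net dimensions [M⁻⁴ T⁴] ≠ [1] — not dimensionless.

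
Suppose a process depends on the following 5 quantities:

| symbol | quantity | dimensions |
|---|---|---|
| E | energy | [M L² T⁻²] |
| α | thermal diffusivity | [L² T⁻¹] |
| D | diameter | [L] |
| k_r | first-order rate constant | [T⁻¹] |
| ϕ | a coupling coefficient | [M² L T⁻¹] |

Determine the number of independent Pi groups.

There are 5 variables and 3 base dimensions (M, L, T).
The dimension matrix has rank 3.
Independent dimensionless groups: 5 − 3 = 2.

2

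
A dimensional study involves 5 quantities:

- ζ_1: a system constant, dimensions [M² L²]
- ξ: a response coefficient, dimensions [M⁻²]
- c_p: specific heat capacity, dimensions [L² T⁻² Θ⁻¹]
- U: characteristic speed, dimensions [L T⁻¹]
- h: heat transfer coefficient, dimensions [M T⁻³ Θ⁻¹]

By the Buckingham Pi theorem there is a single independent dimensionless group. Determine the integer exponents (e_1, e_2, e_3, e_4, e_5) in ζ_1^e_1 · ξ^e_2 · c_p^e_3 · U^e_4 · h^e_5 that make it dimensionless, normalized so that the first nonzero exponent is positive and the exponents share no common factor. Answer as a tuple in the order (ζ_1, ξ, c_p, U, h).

(3, 4, -2, -2, 2)

M: e_1·(2) + e_2·(-2) + e_3·(0) + e_4·(0) + e_5·(1) = 0
L: e_1·(2) + e_2·(0) + e_3·(2) + e_4·(1) + e_5·(0) = 0
T: e_1·(0) + e_2·(0) + e_3·(-2) + e_4·(-1) + e_5·(-3) = 0
Θ: e_1·(0) + e_2·(0) + e_3·(-1) + e_4·(0) + e_5·(-1) = 0
Solving this homogeneous linear system for the smallest-integer solution (first nonzero entry positive) gives (3, 4, -2, -2, 2).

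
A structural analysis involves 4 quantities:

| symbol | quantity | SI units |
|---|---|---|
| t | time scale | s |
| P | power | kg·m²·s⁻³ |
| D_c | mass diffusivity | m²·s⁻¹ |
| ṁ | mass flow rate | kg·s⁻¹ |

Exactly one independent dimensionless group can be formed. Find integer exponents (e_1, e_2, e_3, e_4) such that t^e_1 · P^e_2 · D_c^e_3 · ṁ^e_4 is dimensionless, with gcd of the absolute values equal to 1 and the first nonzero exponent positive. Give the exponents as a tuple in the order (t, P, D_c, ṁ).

(1, 1, -1, -1)

M: e_1·(0) + e_2·(1) + e_3·(0) + e_4·(1) = 0
L: e_1·(0) + e_2·(2) + e_3·(2) + e_4·(0) = 0
T: e_1·(1) + e_2·(-3) + e_3·(-1) + e_4·(-1) = 0
Solving this homogeneous linear system for the smallest-integer solution (first nonzero entry positive) gives (1, 1, -1, -1).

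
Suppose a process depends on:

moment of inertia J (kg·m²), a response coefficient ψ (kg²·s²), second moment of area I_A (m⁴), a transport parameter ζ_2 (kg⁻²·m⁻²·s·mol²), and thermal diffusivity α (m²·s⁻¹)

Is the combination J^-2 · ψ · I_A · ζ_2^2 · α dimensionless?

no

Sum the exponent of each base dimension across the product:
  M: −2·[J]_M + [ψ]_M + [I_A]_M + 2·[ζ_2]_M + [α]_M = −2·(1) + (2) + (0) + 2·(-2) + (0) = -4
  L: −2·[J]_L + [ψ]_L + [I_A]_L + 2·[ζ_2]_L + [α]_L = −2·(2) + (0) + (4) + 2·(-2) + (2) = -2
  T: −2·[J]_T + [ψ]_T + [I_A]_T + 2·[ζ_2]_T + [α]_T = −2·(0) + (2) + (0) + 2·(1) + (-1) = 3
  N: −2·[J]_N + [ψ]_N + [I_A]_N + 2·[ζ_2]_N + [α]_N = −2·(0) + (0) + (0) + 2·(2) + (0) = 4
Net dimensions [M⁻⁴ L⁻² T³ N⁴] ≠ [1] — not dimensionless.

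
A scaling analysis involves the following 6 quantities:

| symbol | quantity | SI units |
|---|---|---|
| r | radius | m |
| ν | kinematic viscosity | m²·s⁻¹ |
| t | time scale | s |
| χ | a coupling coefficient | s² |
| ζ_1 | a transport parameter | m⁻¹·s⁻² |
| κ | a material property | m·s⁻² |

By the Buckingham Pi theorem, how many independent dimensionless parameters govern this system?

4

There are 6 variables and 2 base dimensions (L, T).
The dimension matrix has rank 2.
Independent dimensionless groups: 6 − 2 = 4.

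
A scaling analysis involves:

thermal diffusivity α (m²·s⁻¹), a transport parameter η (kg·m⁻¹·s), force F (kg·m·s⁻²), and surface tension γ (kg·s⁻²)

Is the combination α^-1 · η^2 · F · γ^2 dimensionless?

no

Sum the exponent of each base dimension across the product:
  M: −[α]_M + 2·[η]_M + [F]_M + 2·[γ]_M = −(0) + 2·(1) + (1) + 2·(1) = 5
  L: −[α]_L + 2·[η]_L + [F]_L + 2·[γ]_L = −(2) + 2·(-1) + (1) + 2·(0) = -3
  T: −[α]_T + 2·[η]_T + [F]_T + 2·[γ]_T = −(-1) + 2·(1) + (-2) + 2·(-2) = -3
Net dimensions [M⁵ L⁻³ T⁻³] ≠ [1] — not dimensionless.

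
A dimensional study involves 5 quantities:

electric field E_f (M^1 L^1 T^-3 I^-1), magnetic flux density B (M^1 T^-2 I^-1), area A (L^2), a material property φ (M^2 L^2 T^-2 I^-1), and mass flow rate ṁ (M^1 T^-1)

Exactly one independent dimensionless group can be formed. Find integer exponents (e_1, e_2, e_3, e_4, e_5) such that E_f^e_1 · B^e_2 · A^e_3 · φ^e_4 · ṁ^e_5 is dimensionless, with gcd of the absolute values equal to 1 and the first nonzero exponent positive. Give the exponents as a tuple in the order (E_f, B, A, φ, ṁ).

(2, -4, -3, 2, -2)

M: e_1·(1) + e_2·(1) + e_3·(0) + e_4·(2) + e_5·(1) = 0
L: e_1·(1) + e_2·(0) + e_3·(2) + e_4·(2) + e_5·(0) = 0
T: e_1·(-3) + e_2·(-2) + e_3·(0) + e_4·(-2) + e_5·(-1) = 0
I: e_1·(-1) + e_2·(-1) + e_3·(0) + e_4·(-1) + e_5·(0) = 0
Solving this homogeneous linear system for the smallest-integer solution (first nonzero entry positive) gives (2, -4, -3, 2, -2).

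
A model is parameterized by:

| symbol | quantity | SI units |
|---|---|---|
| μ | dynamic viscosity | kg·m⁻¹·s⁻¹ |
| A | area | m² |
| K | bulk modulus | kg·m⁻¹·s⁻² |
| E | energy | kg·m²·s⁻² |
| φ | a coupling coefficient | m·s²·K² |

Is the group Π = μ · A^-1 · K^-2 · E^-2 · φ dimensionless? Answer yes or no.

Sum the exponent of each base dimension across the product:
  M: [μ]_M − [A]_M − 2·[K]_M − 2·[E]_M + [φ]_M = (1) − (0) − 2·(1) − 2·(1) + (0) = -3
  L: [μ]_L − [A]_L − 2·[K]_L − 2·[E]_L + [φ]_L = (-1) − (2) − 2·(-1) − 2·(2) + (1) = -4
  T: [μ]_T − [A]_T − 2·[K]_T − 2·[E]_T + [φ]_T = (-1) − (0) − 2·(-2) − 2·(-2) + (2) = 9
  Θ: [μ]_Θ − [A]_Θ − 2·[K]_Θ − 2·[E]_Θ + [φ]_Θ = (0) − (0) − 2·(0) − 2·(0) + (2) = 2
Net dimensions [M⁻³ L⁻⁴ T⁹ Θ²] ≠ [1] — not dimensionless.

no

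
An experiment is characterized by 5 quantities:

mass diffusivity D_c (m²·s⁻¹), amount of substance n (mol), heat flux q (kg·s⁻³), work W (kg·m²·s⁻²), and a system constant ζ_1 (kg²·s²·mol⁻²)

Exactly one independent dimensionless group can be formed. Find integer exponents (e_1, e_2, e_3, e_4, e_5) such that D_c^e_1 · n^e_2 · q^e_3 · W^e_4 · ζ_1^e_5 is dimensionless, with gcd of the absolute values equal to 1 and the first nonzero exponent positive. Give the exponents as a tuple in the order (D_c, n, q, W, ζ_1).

(4, 2, 2, -4, 1)

M: e_1·(0) + e_2·(0) + e_3·(1) + e_4·(1) + e_5·(2) = 0
L: e_1·(2) + e_2·(0) + e_3·(0) + e_4·(2) + e_5·(0) = 0
T: e_1·(-1) + e_2·(0) + e_3·(-3) + e_4·(-2) + e_5·(2) = 0
N: e_1·(0) + e_2·(1) + e_3·(0) + e_4·(0) + e_5·(-2) = 0
Solving this homogeneous linear system for the smallest-integer solution (first nonzero entry positive) gives (4, 2, 2, -4, 1).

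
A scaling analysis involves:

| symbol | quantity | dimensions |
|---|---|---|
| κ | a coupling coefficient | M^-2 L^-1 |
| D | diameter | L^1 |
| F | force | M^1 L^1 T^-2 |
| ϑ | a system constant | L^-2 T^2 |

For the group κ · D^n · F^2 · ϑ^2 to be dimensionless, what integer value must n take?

3

Balance the L exponent: (1)·n from D, plus (-1) + 2·(1) + 2·(-2) = -3 from the rest, must sum to zero.
n − 3 = 0, so n = 3.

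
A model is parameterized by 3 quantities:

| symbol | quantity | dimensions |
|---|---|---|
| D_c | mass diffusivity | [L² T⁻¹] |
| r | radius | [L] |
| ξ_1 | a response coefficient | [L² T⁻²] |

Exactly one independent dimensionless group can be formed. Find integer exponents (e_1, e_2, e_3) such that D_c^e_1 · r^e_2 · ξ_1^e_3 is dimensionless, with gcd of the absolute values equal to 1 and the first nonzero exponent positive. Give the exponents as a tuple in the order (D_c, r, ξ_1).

(2, -2, -1)

L: e_1·(2) + e_2·(1) + e_3·(2) = 0
T: e_1·(-1) + e_2·(0) + e_3·(-2) = 0
Solving this homogeneous linear system for the smallest-integer solution (first nonzero entry positive) gives (2, -2, -1).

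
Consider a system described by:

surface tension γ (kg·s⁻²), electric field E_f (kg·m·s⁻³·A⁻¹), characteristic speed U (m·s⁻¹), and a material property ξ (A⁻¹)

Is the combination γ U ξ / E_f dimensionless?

yes

Sum the exponent of each base dimension across the product:
  M: [γ]_M − [E_f]_M + [U]_M + [ξ]_M = (1) − (1) + (0) + (0) = 0
  L: [γ]_L − [E_f]_L + [U]_L + [ξ]_L = (0) − (1) + (1) + (0) = 0
  T: [γ]_T − [E_f]_T + [U]_T + [ξ]_T = (-2) − (-3) + (-1) + (0) = 0
  I: [γ]_I − [E_f]_I + [U]_I + [ξ]_I = (0) − (-1) + (0) + (-1) = 0
All base exponents vanish — dimensionless.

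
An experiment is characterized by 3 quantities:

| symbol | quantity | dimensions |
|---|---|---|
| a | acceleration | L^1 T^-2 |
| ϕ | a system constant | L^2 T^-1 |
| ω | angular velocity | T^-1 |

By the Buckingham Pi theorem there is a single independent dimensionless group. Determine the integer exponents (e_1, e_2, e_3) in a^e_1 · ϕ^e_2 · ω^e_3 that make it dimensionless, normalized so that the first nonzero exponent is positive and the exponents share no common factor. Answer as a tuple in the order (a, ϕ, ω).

(2, -1, -3)

L: e_1·(1) + e_2·(2) + e_3·(0) = 0
T: e_1·(-2) + e_2·(-1) + e_3·(-1) = 0
Solving this homogeneous linear system for the smallest-integer solution (first nonzero entry positive) gives (2, -1, -3).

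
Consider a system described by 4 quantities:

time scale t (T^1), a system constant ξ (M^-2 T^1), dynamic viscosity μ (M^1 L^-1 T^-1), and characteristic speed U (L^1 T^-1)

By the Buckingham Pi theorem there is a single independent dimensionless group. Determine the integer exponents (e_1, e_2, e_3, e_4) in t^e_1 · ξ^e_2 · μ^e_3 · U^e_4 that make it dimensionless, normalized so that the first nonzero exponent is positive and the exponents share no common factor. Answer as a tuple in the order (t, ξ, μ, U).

M: e_1·(0) + e_2·(-2) + e_3·(1) + e_4·(0) = 0
L: e_1·(0) + e_2·(0) + e_3·(-1) + e_4·(1) = 0
T: e_1·(1) + e_2·(1) + e_3·(-1) + e_4·(-1) = 0
Solving this homogeneous linear system for the smallest-integer solution (first nonzero entry positive) gives (3, 1, 2, 2).

(3, 1, 2, 2)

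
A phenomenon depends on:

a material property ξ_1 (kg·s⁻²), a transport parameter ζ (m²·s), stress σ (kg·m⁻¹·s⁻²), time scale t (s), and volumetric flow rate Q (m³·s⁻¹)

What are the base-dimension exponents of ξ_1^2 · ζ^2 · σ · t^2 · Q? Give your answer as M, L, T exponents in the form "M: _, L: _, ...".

Collect each base-dimension exponent across the product:
  M: 2·(1) + 2·(0) + (1) + 2·(0) + (0) = 3
  L: 2·(0) + 2·(2) + (-1) + 2·(0) + (3) = 6
  T: 2·(-2) + 2·(1) + (-2) + 2·(1) + (-1) = -3
So the dimensions are [M³ L⁶ T⁻³].

M: 3, L: 6, T: -3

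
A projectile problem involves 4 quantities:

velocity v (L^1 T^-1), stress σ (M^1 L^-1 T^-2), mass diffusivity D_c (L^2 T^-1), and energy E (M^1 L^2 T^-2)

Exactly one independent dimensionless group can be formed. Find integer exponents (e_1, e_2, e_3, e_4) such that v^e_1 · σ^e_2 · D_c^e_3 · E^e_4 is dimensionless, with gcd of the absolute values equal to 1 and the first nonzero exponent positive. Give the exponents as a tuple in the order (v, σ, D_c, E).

(3, -1, -3, 1)

M: e_1·(0) + e_2·(1) + e_3·(0) + e_4·(1) = 0
L: e_1·(1) + e_2·(-1) + e_3·(2) + e_4·(2) = 0
T: e_1·(-1) + e_2·(-2) + e_3·(-1) + e_4·(-2) = 0
Solving this homogeneous linear system for the smallest-integer solution (first nonzero entry positive) gives (3, -1, -3, 1).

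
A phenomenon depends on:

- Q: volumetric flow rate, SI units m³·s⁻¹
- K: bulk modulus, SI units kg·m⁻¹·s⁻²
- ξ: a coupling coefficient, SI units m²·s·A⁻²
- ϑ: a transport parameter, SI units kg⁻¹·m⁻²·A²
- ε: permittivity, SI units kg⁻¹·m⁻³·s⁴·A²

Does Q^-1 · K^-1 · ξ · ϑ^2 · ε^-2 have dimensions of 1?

no

Sum the exponent of each base dimension across the product:
  M: −[Q]_M − [K]_M + [ξ]_M + 2·[ϑ]_M − 2·[ε]_M = −(0) − (1) + (0) + 2·(-1) − 2·(-1) = -1
  L: −[Q]_L − [K]_L + [ξ]_L + 2·[ϑ]_L − 2·[ε]_L = −(3) − (-1) + (2) + 2·(-2) − 2·(-3) = 2
  T: −[Q]_T − [K]_T + [ξ]_T + 2·[ϑ]_T − 2·[ε]_T = −(-1) − (-2) + (1) + 2·(0) − 2·(4) = -4
  I: −[Q]_I − [K]_I + [ξ]_I + 2·[ϑ]_I − 2·[ε]_I = −(0) − (0) + (-2) + 2·(2) − 2·(2) = -2
Net dimensions [M⁻¹ L² T⁻⁴ I⁻²] ≠ [1] — not dimensionless.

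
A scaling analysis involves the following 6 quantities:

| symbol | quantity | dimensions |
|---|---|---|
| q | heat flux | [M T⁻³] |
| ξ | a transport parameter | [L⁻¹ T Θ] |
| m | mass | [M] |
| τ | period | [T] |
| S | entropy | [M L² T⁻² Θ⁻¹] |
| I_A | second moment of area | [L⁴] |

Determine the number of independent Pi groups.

There are 6 variables and 4 base dimensions (M, L, T, Θ).
The dimension matrix has rank 4.
Independent dimensionless groups: 6 − 4 = 2.

2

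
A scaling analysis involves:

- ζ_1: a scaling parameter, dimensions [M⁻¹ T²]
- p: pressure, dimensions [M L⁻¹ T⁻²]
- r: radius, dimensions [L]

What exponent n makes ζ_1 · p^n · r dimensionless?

Balance the M exponent: (1)·n from p, plus (-1) + (0) = -1 from the rest, must sum to zero.
n − 1 = 0, so n = 1.

1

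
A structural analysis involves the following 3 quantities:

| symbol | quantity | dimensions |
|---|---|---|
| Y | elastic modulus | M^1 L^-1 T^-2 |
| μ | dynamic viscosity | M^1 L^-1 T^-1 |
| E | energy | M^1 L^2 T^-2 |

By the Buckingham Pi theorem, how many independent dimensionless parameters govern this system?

There are 3 variables and 3 base dimensions (M, L, T).
The dimension matrix has rank 3.
Independent dimensionless groups: 3 − 3 = 0.

0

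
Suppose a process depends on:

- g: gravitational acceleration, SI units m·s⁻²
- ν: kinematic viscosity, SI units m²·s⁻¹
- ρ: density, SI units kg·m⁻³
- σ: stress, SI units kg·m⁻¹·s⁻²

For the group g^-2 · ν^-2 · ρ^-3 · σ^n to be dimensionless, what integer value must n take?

Balance the M exponent: (1)·n from σ, plus −2·(0) − 2·(0) − 3·(1) = -3 from the rest, must sum to zero.
n − 3 = 0, so n = 3.

3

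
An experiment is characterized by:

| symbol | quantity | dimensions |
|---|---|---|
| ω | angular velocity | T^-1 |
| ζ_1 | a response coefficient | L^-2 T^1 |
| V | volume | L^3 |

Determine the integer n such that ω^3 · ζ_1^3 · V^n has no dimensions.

2

Balance the L exponent: (3)·n from V, plus 3·(0) + 3·(-2) = -6 from the rest, must sum to zero.
3n − 6 = 0, so n = 2.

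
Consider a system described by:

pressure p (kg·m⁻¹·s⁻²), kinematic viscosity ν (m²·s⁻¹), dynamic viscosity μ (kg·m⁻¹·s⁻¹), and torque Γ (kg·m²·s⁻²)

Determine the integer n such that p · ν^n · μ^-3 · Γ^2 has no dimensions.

-3

Balance the L exponent: (2)·n from ν, plus (-1) − 3·(-1) + 2·(2) = 6 from the rest, must sum to zero.
2n + 6 = 0, so n = -3.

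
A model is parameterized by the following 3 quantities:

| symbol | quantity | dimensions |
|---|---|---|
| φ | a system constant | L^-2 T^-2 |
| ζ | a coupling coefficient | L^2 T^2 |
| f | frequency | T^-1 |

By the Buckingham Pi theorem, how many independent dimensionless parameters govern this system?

1

There are 3 variables and 2 base dimensions (L, T).
The dimension matrix has rank 2.
Independent dimensionless groups: 3 − 2 = 1.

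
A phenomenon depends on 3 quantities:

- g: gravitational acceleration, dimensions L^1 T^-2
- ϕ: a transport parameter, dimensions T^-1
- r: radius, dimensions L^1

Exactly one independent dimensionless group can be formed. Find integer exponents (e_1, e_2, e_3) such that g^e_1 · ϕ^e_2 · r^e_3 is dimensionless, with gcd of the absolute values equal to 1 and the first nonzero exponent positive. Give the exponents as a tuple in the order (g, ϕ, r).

L: e_1·(1) + e_2·(0) + e_3·(1) = 0
T: e_1·(-2) + e_2·(-1) + e_3·(0) = 0
Solving this homogeneous linear system for the smallest-integer solution (first nonzero entry positive) gives (1, -2, -1).

(1, -2, -1)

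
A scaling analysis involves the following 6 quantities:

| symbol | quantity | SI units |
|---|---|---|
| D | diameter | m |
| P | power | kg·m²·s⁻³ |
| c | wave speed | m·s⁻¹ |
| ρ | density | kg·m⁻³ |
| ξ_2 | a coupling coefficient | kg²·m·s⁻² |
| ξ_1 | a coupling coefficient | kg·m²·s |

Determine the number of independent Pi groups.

There are 6 variables and 3 base dimensions (M, L, T).
The dimension matrix has rank 3.
Independent dimensionless groups: 6 − 3 = 3.

3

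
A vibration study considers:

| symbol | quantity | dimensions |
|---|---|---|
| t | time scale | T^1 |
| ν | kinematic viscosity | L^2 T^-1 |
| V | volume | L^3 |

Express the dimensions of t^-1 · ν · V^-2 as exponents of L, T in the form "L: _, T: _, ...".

L: -4, T: -2

Collect each base-dimension exponent across the product:
  L: −(0) + (2) − 2·(3) = -4
  T: −(1) + (-1) − 2·(0) = -2
So the dimensions are [L⁻⁴ T⁻²].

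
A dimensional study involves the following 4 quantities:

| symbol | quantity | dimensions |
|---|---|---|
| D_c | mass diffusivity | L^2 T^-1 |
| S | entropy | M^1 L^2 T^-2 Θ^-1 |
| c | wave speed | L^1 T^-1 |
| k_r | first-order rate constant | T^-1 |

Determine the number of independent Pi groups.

There are 4 variables and 4 base dimensions (M, L, T, Θ).
The dimension matrix has rank 3 (less than 4: the dimension vectors are linearly dependent).
Independent dimensionless groups: 4 − 3 = 1.

1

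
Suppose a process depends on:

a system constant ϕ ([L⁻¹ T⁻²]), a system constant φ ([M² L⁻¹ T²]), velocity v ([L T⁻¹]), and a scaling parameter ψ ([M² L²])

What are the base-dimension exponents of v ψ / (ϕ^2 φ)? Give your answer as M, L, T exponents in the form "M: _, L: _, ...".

Collect each base-dimension exponent across the product:
  M: −2·(0) − (2) + (0) + (2) = 0
  L: −2·(-1) − (-1) + (1) + (2) = 6
  T: −2·(-2) − (2) + (-1) + (0) = 1
So the dimensions are [L⁶ T].

M: 0, L: 6, T: 1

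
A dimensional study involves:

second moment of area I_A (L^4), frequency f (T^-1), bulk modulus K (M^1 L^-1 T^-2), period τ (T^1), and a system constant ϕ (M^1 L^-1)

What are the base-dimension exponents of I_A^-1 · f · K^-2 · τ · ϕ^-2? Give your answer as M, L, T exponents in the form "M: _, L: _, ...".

Collect each base-dimension exponent across the product:
  M: −(0) + (0) − 2·(1) + (0) − 2·(1) = -4
  L: −(4) + (0) − 2·(-1) + (0) − 2·(-1) = 0
  T: −(0) + (-1) − 2·(-2) + (1) − 2·(0) = 4
So the dimensions are [M⁻⁴ T⁴].

M: -4, L: 0, T: 4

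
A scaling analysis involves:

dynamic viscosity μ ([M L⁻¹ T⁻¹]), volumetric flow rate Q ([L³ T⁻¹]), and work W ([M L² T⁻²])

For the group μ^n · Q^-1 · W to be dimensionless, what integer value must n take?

-1

Balance the M exponent: (1)·n from μ, plus −(0) + (1) = 1 from the rest, must sum to zero.
n + 1 = 0, so n = -1.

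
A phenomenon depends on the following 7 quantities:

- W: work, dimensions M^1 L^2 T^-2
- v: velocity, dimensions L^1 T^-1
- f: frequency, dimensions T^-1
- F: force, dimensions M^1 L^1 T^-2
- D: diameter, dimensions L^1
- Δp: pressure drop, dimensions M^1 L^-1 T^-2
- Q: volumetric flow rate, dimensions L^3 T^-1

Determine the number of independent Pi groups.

4

There are 7 variables and 3 base dimensions (M, L, T).
The dimension matrix has rank 3.
Independent dimensionless groups: 7 − 3 = 4.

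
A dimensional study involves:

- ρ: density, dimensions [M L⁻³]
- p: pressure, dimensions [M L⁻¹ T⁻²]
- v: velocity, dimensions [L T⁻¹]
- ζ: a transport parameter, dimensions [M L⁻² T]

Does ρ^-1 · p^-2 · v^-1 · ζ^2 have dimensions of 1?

Sum the exponent of each base dimension across the product:
  M: −[ρ]_M − 2·[p]_M − [v]_M + 2·[ζ]_M = −(1) − 2·(1) − (0) + 2·(1) = -1
  L: −[ρ]_L − 2·[p]_L − [v]_L + 2·[ζ]_L = −(-3) − 2·(-1) − (1) + 2·(-2) = 0
  T: −[ρ]_T − 2·[p]_T − [v]_T + 2·[ζ]_T = −(0) − 2·(-2) − (-1) + 2·(1) = 7
Net dimensions [M⁻¹ T⁷] ≠ [1] — not dimensionless.

no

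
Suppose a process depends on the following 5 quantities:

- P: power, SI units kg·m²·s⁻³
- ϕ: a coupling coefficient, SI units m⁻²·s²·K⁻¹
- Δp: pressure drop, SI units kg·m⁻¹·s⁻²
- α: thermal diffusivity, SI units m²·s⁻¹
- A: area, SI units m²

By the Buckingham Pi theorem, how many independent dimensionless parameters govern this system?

There are 5 variables and 4 base dimensions (M, L, T, Θ).
The dimension matrix has rank 4.
Independent dimensionless groups: 5 − 4 = 1.

1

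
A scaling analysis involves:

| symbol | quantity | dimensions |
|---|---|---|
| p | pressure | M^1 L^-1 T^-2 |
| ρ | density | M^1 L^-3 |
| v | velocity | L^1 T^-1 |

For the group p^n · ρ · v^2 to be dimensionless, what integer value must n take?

-1

Balance the M exponent: (1)·n from p, plus (1) + 2·(0) = 1 from the rest, must sum to zero.
n + 1 = 0, so n = -1.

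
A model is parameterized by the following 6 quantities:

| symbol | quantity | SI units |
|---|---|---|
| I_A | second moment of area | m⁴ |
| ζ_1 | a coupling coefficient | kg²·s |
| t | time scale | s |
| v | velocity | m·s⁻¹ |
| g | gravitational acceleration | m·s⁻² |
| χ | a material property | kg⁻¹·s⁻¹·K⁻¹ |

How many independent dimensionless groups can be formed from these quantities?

2

There are 6 variables and 4 base dimensions (M, L, T, Θ).
The dimension matrix has rank 4.
Independent dimensionless groups: 6 − 4 = 2.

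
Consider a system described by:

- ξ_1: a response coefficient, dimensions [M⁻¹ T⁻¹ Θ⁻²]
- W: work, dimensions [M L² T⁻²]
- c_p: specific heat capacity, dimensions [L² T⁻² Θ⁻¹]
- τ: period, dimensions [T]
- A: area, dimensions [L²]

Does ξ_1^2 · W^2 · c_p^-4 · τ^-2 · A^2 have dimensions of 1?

yes

Sum the exponent of each base dimension across the product:
  M: 2·[ξ_1]_M + 2·[W]_M − 4·[c_p]_M − 2·[τ]_M + 2·[A]_M = 2·(-1) + 2·(1) − 4·(0) − 2·(0) + 2·(0) = 0
  L: 2·[ξ_1]_L + 2·[W]_L − 4·[c_p]_L − 2·[τ]_L + 2·[A]_L = 2·(0) + 2·(2) − 4·(2) − 2·(0) + 2·(2) = 0
  T: 2·[ξ_1]_T + 2·[W]_T − 4·[c_p]_T − 2·[τ]_T + 2·[A]_T = 2·(-1) + 2·(-2) − 4·(-2) − 2·(1) + 2·(0) = 0
  Θ: 2·[ξ_1]_Θ + 2·[W]_Θ − 4·[c_p]_Θ − 2·[τ]_Θ + 2·[A]_Θ = 2·(-2) + 2·(0) − 4·(-1) − 2·(0) + 2·(0) = 0
All base exponents vanish — dimensionless.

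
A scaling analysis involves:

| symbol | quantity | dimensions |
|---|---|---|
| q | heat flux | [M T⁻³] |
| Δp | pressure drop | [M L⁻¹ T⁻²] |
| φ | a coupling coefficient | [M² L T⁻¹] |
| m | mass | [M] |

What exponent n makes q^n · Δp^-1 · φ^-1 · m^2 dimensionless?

Balance the M exponent: (1)·n from q, plus −(1) − (2) + 2·(1) = -1 from the rest, must sum to zero.
n − 1 = 0, so n = 1.

1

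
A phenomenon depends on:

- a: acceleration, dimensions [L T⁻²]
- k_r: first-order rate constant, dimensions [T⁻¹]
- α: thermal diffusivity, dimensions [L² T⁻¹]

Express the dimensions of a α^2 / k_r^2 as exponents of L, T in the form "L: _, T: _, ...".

L: 5, T: -2

Collect each base-dimension exponent across the product:
  L: (1) − 2·(0) + 2·(2) = 5
  T: (-2) − 2·(-1) + 2·(-1) = -2
So the dimensions are [L⁵ T⁻²].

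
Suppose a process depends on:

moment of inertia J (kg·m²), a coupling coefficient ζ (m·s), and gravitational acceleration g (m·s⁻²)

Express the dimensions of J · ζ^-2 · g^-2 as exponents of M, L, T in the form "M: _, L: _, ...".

Collect each base-dimension exponent across the product:
  M: (1) − 2·(0) − 2·(0) = 1
  L: (2) − 2·(1) − 2·(1) = -2
  T: (0) − 2·(1) − 2·(-2) = 2
So the dimensions are [M L⁻² T²].

M: 1, L: -2, T: 2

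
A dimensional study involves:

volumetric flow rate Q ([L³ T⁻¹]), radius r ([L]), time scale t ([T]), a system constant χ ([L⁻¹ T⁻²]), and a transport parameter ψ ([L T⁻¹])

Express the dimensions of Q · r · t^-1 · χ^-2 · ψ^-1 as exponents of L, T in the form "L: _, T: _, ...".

Collect each base-dimension exponent across the product:
  L: (3) + (1) − (0) − 2·(-1) − (1) = 5
  T: (-1) + (0) − (1) − 2·(-2) − (-1) = 3
So the dimensions are [L⁵ T³].

L: 5, T: 3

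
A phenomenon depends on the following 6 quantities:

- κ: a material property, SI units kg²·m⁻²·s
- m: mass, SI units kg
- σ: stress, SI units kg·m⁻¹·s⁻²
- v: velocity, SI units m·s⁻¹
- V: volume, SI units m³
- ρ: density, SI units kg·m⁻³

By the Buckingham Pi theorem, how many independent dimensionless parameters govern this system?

3

There are 6 variables and 3 base dimensions (M, L, T).
The dimension matrix has rank 3.
Independent dimensionless groups: 6 − 3 = 3.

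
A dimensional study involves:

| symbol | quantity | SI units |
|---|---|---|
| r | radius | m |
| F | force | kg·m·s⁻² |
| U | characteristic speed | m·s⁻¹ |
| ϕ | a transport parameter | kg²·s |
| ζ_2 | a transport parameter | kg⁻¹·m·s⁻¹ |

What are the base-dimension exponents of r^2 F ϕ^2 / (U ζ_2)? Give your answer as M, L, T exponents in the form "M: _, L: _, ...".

Collect each base-dimension exponent across the product:
  M: 2·(0) + (1) − (0) + 2·(2) − (-1) = 6
  L: 2·(1) + (1) − (1) + 2·(0) − (1) = 1
  T: 2·(0) + (-2) − (-1) + 2·(1) − (-1) = 2
So the dimensions are [M⁶ L T²].

M: 6, L: 1, T: 2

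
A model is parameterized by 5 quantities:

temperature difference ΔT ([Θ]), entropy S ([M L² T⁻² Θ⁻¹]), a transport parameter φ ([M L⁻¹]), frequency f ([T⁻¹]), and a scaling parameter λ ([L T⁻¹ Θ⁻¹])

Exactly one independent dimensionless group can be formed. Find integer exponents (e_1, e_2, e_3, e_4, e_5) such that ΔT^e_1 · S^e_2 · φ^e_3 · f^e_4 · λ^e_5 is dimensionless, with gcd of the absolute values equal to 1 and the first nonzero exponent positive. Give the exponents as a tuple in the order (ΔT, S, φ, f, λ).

M: e_1·(0) + e_2·(1) + e_3·(1) + e_4·(0) + e_5·(0) = 0
L: e_1·(0) + e_2·(2) + e_3·(-1) + e_4·(0) + e_5·(1) = 0
T: e_1·(0) + e_2·(-2) + e_3·(0) + e_4·(-1) + e_5·(-1) = 0
Θ: e_1·(1) + e_2·(-1) + e_3·(0) + e_4·(0) + e_5·(-1) = 0
Solving this homogeneous linear system for the smallest-integer solution (first nonzero entry positive) gives (2, -1, 1, -1, 3).

(2, -1, 1, -1, 3)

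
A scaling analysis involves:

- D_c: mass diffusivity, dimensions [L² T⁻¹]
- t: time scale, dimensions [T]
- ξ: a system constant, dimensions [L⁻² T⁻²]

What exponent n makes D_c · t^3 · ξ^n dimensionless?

1

Balance the L exponent: (-2)·n from ξ, plus (2) + 3·(0) = 2 from the rest, must sum to zero.
-2n + 2 = 0, so n = 1.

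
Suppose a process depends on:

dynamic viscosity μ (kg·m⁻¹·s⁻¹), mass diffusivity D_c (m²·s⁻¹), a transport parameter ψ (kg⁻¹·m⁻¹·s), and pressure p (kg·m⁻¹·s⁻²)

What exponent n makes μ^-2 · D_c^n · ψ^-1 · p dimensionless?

Balance the L exponent: (2)·n from D_c, plus −2·(-1) − (-1) + (-1) = 2 from the rest, must sum to zero.
2n + 2 = 0, so n = -1.

-1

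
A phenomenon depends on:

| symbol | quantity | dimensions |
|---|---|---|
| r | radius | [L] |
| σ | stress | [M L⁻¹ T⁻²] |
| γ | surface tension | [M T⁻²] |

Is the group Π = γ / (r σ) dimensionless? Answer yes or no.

yes

Sum the exponent of each base dimension across the product:
  M: −[r]_M − [σ]_M + [γ]_M = −(0) − (1) + (1) = 0
  L: −[r]_L − [σ]_L + [γ]_L = −(1) − (-1) + (0) = 0
  T: −[r]_T − [σ]_T + [γ]_T = −(0) − (-2) + (-2) = 0
  I: −[r]_I − [σ]_I + [γ]_I = −(0) − (0) + (0) = 0
All base exponents vanish — dimensionless.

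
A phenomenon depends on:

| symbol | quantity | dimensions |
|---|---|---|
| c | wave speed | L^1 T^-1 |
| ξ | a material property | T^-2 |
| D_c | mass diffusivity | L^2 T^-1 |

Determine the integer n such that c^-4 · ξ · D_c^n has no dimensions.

2

Balance the L exponent: (2)·n from D_c, plus −4·(1) + (0) = -4 from the rest, must sum to zero.
2n − 4 = 0, so n = 2.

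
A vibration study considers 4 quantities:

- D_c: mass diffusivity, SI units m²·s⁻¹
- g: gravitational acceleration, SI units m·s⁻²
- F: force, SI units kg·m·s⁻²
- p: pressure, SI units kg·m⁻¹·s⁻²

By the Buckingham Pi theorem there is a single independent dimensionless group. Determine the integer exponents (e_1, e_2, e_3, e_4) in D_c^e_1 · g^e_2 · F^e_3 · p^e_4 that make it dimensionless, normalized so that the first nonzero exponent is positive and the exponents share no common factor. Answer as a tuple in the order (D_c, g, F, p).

(4, -2, -3, 3)

M: e_1·(0) + e_2·(0) + e_3·(1) + e_4·(1) = 0
L: e_1·(2) + e_2·(1) + e_3·(1) + e_4·(-1) = 0
T: e_1·(-1) + e_2·(-2) + e_3·(-2) + e_4·(-2) = 0
Solving this homogeneous linear system for the smallest-integer solution (first nonzero entry positive) gives (4, -2, -3, 3).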